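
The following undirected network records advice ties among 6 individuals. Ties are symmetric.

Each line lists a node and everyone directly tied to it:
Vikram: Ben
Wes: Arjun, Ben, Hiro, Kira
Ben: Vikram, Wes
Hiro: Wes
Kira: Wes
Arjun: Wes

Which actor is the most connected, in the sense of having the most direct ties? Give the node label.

Degrees — Arjun:1, Ben:2, Hiro:1, Kira:1, Vikram:1, Wes:4.
The maximum is 4, attained only by Wes.

Wes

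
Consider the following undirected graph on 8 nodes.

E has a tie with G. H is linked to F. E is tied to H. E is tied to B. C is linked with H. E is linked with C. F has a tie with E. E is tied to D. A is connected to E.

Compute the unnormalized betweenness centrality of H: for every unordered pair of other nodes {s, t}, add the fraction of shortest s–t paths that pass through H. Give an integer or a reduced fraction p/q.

Pairs whose geodesics pass through H — C–F: 1/2.
All other pairs contribute 0.
Summing the contributions gives betweenness(H) = 1/2.

1/2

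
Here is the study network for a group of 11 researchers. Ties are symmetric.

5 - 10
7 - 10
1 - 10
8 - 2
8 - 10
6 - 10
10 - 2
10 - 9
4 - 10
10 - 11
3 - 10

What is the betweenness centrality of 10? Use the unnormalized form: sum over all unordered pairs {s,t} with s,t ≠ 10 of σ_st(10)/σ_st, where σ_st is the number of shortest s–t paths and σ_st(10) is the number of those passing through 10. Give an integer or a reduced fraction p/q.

Pairs whose geodesics pass through 10 — 1–7: 1; 1–9: 1; 1–6: 1; 1–2: 1; 1–5: 1; 1–4: 1; 1–3: 1; 1–11: 1; 1–8: 1; 7–9: 1; 7–6: 1; 7–2: 1; 7–5: 1; 7–4: 1 … (+30 more pairs).
All other pairs contribute 0.
Summing the contributions gives betweenness(10) = 44.

44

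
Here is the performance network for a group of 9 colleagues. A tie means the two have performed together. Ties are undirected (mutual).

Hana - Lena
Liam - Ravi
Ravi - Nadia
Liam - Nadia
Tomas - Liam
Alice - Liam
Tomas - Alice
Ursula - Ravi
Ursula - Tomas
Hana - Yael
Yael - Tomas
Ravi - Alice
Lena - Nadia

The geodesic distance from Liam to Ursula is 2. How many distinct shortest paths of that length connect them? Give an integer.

The shortest distance is 2. The length-2 paths are: Liam–Ravi–Ursula; Liam–Tomas–Ursula.
That gives 2 distinct shortest paths.

2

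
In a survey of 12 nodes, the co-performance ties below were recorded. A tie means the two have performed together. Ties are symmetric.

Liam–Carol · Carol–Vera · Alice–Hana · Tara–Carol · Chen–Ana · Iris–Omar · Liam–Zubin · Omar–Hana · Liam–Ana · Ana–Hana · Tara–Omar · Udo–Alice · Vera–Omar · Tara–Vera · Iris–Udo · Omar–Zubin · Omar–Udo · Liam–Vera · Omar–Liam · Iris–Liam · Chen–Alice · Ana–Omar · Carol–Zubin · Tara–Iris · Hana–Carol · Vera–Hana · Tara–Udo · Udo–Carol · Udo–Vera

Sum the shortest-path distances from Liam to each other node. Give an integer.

Distances from Liam: Alice:3, Ana:1, Carol:1, Chen:2, Hana:2, Iris:1, Omar:1, Tara:2, Udo:2, Vera:1, Zubin:1.
Sum = 3 + 1 + 1 + 2 + 2 + 1 + 1 + 2 + 2 + 1 + 1 = 17.

17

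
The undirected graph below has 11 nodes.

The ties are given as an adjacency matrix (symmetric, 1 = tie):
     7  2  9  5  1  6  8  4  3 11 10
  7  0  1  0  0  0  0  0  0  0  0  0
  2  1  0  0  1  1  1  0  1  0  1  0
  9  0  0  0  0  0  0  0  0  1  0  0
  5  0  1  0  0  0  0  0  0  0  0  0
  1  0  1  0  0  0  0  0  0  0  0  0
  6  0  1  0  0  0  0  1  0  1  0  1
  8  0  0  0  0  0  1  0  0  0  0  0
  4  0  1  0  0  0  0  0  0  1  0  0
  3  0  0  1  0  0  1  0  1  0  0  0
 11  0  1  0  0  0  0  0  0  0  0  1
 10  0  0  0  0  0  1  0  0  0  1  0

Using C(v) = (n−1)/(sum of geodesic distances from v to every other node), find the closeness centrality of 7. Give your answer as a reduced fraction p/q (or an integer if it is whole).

Distances from 7: 1:2, 2:1, 3:3, 4:2, 5:2, 6:2, 8:3, 9:4, 10:3, 11:2. Sum = 24.
n = 11, so closeness = 10/24 = 5/12.

5/12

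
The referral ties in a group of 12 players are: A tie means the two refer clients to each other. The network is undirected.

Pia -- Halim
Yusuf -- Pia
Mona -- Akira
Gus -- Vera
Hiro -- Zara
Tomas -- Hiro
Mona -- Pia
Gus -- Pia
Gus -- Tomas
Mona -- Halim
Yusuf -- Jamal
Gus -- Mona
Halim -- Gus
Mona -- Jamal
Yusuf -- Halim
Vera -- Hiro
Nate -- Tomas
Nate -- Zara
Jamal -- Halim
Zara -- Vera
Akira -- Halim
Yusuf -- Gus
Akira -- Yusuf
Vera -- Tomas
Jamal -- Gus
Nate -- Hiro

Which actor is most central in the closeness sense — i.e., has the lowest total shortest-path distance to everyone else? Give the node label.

Gus

Farness (sum of distances to all others) for each node — Akira:27, Gus:15, Halim:19, Hiro:25, Jamal:21, Mona:20, Nate:26, Pia:21, Tomas:19, Vera:19, Yusuf:20, Zara:26.
The smallest farness is 15, for Gus, so Gus has the highest closeness.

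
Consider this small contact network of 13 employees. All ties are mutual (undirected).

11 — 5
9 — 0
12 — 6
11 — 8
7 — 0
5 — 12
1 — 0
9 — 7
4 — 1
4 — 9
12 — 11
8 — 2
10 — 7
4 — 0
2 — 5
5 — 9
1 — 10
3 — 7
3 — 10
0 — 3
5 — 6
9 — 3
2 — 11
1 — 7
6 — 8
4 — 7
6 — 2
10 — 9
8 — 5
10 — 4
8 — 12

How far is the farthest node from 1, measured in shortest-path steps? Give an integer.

4

Distances from 1: 0:1, 2:4, 3:2, 4:1, 5:3, 6:4, 7:1, 8:4, 9:2, 10:1, 11:4, 12:4.
The largest is 4 (to 8, 12, 6, 11, and 2), so the eccentricity of 1 is 4.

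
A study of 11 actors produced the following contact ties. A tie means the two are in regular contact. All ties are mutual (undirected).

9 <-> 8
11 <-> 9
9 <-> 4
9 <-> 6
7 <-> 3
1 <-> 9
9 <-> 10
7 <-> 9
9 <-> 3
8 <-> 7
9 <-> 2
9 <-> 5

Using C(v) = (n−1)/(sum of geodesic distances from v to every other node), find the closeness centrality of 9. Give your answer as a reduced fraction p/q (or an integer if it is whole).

Distances from 9: 1:1, 2:1, 3:1, 4:1, 5:1, 6:1, 7:1, 8:1, 10:1, 11:1. Sum = 10.
n = 11, so closeness = 10/10 = 1.

1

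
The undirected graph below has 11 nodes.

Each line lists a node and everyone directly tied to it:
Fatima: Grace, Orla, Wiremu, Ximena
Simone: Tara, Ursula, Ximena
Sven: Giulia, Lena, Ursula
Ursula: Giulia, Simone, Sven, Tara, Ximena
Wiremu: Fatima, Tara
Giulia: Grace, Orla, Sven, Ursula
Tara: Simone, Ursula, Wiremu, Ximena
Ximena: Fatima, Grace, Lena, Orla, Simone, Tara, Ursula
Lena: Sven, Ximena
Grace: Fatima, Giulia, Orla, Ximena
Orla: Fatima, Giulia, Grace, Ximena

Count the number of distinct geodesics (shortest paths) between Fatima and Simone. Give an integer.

1

The shortest distance is 2, and the only length-2 path is Fatima–Ximena–Simone. So there is exactly 1 shortest path.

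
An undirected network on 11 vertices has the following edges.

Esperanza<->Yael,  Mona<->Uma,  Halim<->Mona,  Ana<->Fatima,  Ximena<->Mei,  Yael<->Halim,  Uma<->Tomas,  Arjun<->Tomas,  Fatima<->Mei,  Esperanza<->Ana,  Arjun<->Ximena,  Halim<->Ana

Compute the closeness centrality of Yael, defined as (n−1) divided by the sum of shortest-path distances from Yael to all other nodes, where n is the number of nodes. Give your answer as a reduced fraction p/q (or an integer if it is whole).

1/3

Distances from Yael: Ana:2, Arjun:5, Esperanza:1, Fatima:3, Halim:1, Mei:4, Mona:2, Tomas:4, Uma:3, Ximena:5. Sum = 30.
n = 11, so closeness = 10/30 = 1/3.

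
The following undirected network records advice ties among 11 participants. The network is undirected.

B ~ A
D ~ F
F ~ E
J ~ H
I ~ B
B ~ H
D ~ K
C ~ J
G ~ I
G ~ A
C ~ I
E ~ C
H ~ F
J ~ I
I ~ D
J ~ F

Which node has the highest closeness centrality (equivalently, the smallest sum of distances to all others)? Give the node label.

I

Farness (sum of distances to all others) for each node — A:26, B:19, C:19, D:18, E:23, F:18, G:22, H:19, I:15, J:18, K:27.
The smallest farness is 15, for I, so I has the highest closeness.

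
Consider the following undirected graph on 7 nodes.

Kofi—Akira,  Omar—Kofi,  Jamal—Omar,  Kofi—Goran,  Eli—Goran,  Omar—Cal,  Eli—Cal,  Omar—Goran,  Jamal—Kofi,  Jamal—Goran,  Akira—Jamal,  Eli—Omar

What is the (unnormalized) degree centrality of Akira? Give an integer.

2

Akira is directly tied to Jamal and Kofi. That is 2 neighbors, so the degree of Akira is 2.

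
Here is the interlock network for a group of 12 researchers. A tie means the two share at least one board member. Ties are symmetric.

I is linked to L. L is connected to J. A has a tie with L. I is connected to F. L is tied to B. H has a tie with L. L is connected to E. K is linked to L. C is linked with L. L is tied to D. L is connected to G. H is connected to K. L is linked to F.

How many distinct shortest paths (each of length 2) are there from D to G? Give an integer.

The shortest distance is 2, and the only length-2 path is D–L–G. So there is exactly 1 shortest path.

1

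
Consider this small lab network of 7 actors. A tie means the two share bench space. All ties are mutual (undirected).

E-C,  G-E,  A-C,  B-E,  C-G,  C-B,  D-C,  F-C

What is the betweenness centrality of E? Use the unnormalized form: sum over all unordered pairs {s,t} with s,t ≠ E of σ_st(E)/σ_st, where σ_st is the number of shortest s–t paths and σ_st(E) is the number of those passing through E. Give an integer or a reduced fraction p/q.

Pairs whose geodesics pass through E — B–G: 1/2.
All other pairs contribute 0.
Summing the contributions gives betweenness(E) = 1/2.

1/2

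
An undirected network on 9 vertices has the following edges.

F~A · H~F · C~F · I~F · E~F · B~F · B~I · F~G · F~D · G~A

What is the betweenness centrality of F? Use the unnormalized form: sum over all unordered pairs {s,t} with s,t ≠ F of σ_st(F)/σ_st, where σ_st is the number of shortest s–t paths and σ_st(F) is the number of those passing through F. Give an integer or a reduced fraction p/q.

Pairs whose geodesics pass through F — G–D: 1; G–C: 1; G–H: 1; G–I: 1; G–B: 1; G–E: 1; D–C: 1; D–A: 1; D–H: 1; D–I: 1; D–B: 1; D–E: 1; C–A: 1; C–H: 1 … (+12 more pairs).
All other pairs contribute 0.
Summing the contributions gives betweenness(F) = 26.

26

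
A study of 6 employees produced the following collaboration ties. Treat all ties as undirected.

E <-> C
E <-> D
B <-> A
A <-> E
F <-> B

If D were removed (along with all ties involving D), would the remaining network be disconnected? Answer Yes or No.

Even without D, every remaining node can still reach every other (the residual graph is connected), so D is not a cut vertex.

No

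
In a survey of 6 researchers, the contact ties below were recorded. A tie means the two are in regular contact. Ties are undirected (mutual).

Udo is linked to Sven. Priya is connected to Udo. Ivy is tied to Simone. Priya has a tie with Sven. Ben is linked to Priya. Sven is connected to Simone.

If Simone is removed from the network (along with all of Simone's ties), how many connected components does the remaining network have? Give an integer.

Without Simone, the remaining ties split the others into: {Ivy}; {Ben, Priya, Sven, Udo}.
That's 2 separate components.

2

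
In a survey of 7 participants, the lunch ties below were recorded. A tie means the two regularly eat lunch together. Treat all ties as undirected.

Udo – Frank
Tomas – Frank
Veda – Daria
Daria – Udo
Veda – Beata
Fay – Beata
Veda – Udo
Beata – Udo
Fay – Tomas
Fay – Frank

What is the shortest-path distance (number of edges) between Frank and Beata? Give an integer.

2

One shortest route is Frank – Udo – Beata, which uses 2 edges, and Frank and Beata are not directly tied, so nothing shorter exists. So d(Frank,Beata) = 2.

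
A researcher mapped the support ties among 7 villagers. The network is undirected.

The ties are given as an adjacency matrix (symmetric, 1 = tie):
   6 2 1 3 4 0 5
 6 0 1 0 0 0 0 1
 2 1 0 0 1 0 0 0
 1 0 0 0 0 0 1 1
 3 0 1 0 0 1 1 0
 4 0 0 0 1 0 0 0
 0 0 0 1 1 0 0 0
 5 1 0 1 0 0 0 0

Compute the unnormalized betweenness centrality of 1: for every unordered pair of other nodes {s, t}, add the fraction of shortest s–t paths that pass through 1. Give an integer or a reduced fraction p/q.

5/2

Pairs whose geodesics pass through 1 — 6–0: 1/2; 3–5: 1/2; 4–5: 1/2; 0–5: 1.
All other pairs contribute 0.
Summing the contributions gives betweenness(1) = 5/2.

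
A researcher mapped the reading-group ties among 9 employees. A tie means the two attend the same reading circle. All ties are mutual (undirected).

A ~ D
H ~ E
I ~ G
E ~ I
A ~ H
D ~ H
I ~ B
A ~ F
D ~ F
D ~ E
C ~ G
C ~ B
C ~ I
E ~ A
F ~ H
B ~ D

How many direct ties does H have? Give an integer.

4

H is directly tied to A, D, E, and F. That is 4 neighbors, so the degree of H is 4.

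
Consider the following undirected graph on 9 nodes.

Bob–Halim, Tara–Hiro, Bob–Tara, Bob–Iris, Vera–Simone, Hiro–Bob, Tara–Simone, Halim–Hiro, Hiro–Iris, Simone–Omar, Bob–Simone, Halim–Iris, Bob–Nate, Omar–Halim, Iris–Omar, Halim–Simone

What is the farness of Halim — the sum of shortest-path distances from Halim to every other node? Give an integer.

11

Distances from Halim: Bob:1, Hiro:1, Iris:1, Nate:2, Omar:1, Simone:1, Tara:2, Vera:2.
Sum = 1 + 1 + 1 + 2 + 1 + 1 + 2 + 2 = 11.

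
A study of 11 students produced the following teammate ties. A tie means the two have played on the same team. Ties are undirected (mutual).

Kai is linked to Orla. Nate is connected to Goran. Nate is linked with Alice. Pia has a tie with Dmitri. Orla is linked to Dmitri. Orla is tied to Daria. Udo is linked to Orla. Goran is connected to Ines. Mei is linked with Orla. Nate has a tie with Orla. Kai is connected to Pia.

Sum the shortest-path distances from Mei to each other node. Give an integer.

24

Distances from Mei: Alice:3, Daria:2, Dmitri:2, Goran:3, Ines:4, Kai:2, Nate:2, Orla:1, Pia:3, Udo:2.
Sum = 3 + 2 + 2 + 3 + 4 + 2 + 2 + 1 + 3 + 2 = 24.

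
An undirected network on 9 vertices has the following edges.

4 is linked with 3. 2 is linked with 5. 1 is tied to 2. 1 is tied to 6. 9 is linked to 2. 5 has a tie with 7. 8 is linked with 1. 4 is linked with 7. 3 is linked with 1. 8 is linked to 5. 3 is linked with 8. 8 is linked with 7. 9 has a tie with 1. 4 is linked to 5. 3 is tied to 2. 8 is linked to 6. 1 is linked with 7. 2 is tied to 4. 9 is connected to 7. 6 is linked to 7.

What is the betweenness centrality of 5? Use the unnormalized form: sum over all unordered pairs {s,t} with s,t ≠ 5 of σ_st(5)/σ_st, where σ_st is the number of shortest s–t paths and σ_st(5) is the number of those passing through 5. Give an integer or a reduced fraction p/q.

11/12

Pairs whose geodesics pass through 5 — 4–8: 1/3; 2–7: 1/4; 2–8: 1/3.
All other pairs contribute 0.
Summing the contributions gives betweenness(5) = 11/12.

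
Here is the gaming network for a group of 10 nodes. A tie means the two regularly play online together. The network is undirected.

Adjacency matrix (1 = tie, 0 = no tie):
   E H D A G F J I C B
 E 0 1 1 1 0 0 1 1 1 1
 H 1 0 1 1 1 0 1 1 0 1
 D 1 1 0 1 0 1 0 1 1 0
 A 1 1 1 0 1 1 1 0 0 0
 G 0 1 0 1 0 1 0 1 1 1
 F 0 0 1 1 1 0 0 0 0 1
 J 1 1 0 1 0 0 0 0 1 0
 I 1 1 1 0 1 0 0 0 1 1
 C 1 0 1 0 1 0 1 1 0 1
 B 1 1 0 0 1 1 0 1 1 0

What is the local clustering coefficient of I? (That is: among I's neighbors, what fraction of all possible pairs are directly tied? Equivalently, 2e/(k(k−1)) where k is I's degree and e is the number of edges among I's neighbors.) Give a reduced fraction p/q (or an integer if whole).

I's neighbors: B, C, D, E, G, and H (k = 6).
Possible neighbor pairs: C(6,2) = 15. Edges among them: B–C, B–E, B–G, B–H, C–D, C–E, C–G, D–E, D–H, E–H, G–H → e = 11.
Clustering(I) = 11/15.

11/15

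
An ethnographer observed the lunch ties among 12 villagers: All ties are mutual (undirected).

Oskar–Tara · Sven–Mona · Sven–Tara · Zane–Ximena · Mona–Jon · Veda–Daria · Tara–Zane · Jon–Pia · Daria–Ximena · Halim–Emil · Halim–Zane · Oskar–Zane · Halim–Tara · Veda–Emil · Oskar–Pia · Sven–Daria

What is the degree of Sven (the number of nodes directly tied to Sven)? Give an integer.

3

Sven is directly tied to Daria, Mona, and Tara. That is 3 neighbors, so the degree of Sven is 3.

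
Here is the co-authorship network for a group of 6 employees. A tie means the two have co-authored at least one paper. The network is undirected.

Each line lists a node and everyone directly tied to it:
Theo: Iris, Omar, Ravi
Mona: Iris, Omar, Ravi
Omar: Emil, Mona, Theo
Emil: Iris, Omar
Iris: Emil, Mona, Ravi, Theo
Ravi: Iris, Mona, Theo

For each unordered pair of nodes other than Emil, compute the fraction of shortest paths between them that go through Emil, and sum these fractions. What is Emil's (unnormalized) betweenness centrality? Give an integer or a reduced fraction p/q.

Pairs whose geodesics pass through Emil — Omar–Iris: 1/3.
All other pairs contribute 0.
Summing the contributions gives betweenness(Emil) = 1/3.

1/3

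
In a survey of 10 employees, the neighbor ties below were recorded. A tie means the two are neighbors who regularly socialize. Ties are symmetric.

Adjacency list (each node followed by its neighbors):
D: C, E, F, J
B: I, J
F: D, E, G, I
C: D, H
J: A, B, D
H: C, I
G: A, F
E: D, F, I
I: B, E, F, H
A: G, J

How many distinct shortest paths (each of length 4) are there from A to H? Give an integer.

3

The shortest distance is 4. The length-4 paths are: A–J–D–C–H; A–G–F–I–H; A–J–B–I–H.
That gives 3 distinct shortest paths.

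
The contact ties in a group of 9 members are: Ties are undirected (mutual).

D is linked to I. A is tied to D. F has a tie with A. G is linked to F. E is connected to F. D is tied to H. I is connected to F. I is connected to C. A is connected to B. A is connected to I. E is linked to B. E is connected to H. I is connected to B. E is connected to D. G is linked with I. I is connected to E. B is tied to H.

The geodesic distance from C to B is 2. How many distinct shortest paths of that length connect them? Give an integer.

1

The shortest distance is 2, and the only length-2 path is C–I–B. So there is exactly 1 shortest path.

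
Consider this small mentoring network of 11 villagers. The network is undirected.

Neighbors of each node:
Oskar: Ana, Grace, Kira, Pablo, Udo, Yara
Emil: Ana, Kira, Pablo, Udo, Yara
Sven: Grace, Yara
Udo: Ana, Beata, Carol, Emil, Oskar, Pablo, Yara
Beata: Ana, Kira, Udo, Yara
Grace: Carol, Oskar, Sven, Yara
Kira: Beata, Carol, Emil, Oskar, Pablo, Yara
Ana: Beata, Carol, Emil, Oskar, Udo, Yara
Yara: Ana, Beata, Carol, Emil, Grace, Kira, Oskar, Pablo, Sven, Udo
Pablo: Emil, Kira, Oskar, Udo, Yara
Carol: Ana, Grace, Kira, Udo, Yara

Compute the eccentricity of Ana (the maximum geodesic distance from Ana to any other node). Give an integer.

2

Distances from Ana: Beata:1, Carol:1, Emil:1, Grace:2, Kira:2, Oskar:1, Pablo:2, Sven:2, Udo:1, Yara:1.
The largest is 2 (to Kira, Grace, Pablo, and Sven), so the eccentricity of Ana is 2.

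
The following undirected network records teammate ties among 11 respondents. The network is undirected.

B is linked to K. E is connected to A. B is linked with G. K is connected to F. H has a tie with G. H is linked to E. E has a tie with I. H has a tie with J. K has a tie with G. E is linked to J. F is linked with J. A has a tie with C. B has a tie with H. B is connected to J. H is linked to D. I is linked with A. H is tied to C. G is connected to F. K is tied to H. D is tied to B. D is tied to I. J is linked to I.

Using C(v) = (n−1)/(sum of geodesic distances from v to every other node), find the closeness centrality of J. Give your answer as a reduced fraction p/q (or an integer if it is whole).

2/3

Distances from J: A:2, B:1, C:2, D:2, E:1, F:1, G:2, H:1, I:1, K:2. Sum = 15.
n = 11, so closeness = 10/15 = 2/3.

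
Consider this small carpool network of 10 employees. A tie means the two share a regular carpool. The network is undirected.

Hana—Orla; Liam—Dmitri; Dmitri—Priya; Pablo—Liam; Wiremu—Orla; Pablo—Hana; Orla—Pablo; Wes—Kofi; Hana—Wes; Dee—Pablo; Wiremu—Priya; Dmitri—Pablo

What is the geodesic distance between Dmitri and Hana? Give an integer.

2

One shortest route is Dmitri – Pablo – Hana, which uses 2 edges, and Dmitri and Hana are not directly tied, so nothing shorter exists. So d(Dmitri,Hana) = 2.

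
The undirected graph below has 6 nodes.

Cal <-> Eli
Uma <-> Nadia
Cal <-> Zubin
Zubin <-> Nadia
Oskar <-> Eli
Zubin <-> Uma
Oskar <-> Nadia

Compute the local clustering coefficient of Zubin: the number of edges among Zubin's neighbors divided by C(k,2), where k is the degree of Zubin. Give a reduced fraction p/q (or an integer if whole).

1/3

Zubin's neighbors: Cal, Nadia, and Uma (k = 3).
Possible neighbor pairs: C(3,2) = 3. Edges among them: Nadia–Uma → e = 1.
Clustering(Zubin) = 1/3.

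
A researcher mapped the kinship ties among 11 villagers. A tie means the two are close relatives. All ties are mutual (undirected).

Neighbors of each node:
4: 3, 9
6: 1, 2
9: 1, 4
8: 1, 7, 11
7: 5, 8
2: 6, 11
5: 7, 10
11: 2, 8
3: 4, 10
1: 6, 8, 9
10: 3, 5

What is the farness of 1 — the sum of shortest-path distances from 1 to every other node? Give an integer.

Distances from 1: 2:2, 3:3, 4:2, 5:3, 6:1, 7:2, 8:1, 9:1, 10:4, 11:2.
Sum = 2 + 3 + 2 + 3 + 1 + 2 + 1 + 1 + 4 + 2 = 21.

21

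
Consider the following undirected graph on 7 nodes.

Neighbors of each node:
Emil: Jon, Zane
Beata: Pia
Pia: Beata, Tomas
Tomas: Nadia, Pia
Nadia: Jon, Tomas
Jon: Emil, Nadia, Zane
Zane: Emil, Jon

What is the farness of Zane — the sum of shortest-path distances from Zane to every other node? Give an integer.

Distances from Zane: Beata:5, Emil:1, Jon:1, Nadia:2, Pia:4, Tomas:3.
Sum = 5 + 1 + 1 + 2 + 4 + 3 = 16.

16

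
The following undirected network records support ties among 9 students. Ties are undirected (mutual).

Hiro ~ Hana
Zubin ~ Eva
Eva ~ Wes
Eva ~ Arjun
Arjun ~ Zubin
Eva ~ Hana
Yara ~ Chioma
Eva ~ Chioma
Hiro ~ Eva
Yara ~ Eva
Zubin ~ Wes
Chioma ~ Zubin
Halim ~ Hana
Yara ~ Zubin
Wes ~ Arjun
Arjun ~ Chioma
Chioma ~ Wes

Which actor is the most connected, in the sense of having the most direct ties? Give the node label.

Degrees — Arjun:4, Chioma:5, Eva:7, Halim:1, Hana:3, Hiro:2, Wes:4, Yara:3, Zubin:5.
The maximum is 7, attained only by Eva.

Eva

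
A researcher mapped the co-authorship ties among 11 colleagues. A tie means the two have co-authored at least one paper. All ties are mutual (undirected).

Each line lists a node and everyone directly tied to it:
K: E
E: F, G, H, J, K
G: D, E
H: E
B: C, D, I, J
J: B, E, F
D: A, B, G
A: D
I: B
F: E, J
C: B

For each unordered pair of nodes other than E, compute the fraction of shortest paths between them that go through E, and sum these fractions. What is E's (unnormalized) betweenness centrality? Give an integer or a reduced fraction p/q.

Pairs whose geodesics pass through E — J–H: 1; J–G: 1; J–K: 1; I–H: 1; I–K: 1; F–D: 1/2; F–A: 1/2; F–H: 1; F–G: 1; F–K: 1; D–H: 1; D–K: 1; A–H: 1; A–K: 1 … (+7 more pairs).
All other pairs contribute 0.
Summing the contributions gives betweenness(E) = 20.

20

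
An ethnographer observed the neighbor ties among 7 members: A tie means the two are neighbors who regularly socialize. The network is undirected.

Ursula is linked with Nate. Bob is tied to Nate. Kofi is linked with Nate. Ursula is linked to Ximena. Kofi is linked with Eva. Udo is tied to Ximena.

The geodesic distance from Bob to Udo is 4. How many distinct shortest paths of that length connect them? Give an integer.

The shortest distance is 4, and the only length-4 path is Bob–Nate–Ursula–Ximena–Udo. So there is exactly 1 shortest path.

1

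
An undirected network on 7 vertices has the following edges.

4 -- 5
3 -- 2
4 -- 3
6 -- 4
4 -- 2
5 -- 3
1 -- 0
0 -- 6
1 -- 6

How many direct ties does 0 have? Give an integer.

0 is directly tied to 1 and 6. That is 2 neighbors, so the degree of 0 is 2.

2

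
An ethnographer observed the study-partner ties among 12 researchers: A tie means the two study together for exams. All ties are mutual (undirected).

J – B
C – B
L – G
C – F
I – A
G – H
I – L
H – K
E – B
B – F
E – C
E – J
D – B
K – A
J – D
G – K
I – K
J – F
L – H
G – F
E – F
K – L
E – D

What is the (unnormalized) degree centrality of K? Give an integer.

5

K is directly tied to A, G, H, I, and L. That is 5 neighbors, so the degree of K is 5.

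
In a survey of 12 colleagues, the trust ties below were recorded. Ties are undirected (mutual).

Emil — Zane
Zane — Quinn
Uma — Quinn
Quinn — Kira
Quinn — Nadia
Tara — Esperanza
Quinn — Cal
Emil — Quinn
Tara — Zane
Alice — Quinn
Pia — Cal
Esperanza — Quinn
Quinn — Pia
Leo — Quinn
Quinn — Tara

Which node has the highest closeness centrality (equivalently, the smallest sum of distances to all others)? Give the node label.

Quinn

Farness (sum of distances to all others) for each node — Alice:21, Cal:20, Emil:20, Esperanza:20, Kira:21, Leo:21, Nadia:21, Pia:20, Quinn:11, Tara:19, Uma:21, Zane:19.
The smallest farness is 11, for Quinn, so Quinn has the highest closeness.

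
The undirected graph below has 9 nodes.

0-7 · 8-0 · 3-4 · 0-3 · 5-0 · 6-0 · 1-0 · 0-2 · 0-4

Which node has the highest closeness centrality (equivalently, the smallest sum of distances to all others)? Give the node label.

0

Farness (sum of distances to all others) for each node — 0:8, 1:15, 2:15, 3:14, 4:14, 5:15, 6:15, 7:15, 8:15.
The smallest farness is 8, for 0, so 0 has the highest closeness.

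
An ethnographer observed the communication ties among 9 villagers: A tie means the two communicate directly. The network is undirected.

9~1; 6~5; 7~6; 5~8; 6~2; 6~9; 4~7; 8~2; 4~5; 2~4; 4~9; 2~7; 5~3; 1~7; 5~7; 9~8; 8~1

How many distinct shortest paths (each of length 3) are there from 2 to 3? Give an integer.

The shortest distance is 3. The length-3 paths are: 2–8–5–3; 2–7–5–3; 2–4–5–3; 2–6–5–3.
That gives 4 distinct shortest paths.

4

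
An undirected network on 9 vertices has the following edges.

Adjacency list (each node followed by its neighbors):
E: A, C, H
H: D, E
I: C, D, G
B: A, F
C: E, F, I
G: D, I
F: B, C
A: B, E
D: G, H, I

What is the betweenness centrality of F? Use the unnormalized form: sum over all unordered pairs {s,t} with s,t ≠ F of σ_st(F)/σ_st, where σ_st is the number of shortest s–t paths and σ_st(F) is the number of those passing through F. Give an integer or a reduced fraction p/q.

7/2

Pairs whose geodesics pass through F — D–B: 1/2; B–C: 1; B–I: 1; B–G: 1.
All other pairs contribute 0.
Summing the contributions gives betweenness(F) = 7/2.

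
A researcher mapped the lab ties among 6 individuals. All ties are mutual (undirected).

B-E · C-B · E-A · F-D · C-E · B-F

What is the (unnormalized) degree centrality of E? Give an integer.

3

E is directly tied to A, B, and C. That is 3 neighbors, so the degree of E is 3.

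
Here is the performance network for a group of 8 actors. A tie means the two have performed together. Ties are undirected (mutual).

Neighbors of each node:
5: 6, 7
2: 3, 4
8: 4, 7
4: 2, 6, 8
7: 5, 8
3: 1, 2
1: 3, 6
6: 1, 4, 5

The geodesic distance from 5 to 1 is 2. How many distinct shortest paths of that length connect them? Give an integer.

The shortest distance is 2, and the only length-2 path is 5–6–1. So there is exactly 1 shortest path.

1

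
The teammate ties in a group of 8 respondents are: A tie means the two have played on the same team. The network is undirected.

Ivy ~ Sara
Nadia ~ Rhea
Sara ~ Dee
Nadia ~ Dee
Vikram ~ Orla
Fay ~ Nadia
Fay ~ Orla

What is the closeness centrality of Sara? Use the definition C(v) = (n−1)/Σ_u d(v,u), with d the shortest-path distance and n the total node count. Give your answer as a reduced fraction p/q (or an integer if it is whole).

Distances from Sara: Dee:1, Fay:3, Ivy:1, Nadia:2, Orla:4, Rhea:3, Vikram:5. Sum = 19.
n = 8, so closeness = 7/19.

7/19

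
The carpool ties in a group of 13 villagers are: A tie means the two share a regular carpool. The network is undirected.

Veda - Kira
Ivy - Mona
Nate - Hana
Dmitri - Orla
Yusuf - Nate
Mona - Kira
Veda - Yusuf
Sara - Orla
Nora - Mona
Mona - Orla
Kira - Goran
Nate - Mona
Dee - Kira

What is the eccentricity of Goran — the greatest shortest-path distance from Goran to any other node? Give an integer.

Distances from Goran: Dee:2, Dmitri:4, Hana:4, Ivy:3, Kira:1, Mona:2, Nate:3, Nora:3, Orla:3, Sara:4, Veda:2, Yusuf:3.
The largest is 4 (to Dmitri, Sara, and Hana), so the eccentricity of Goran is 4.

4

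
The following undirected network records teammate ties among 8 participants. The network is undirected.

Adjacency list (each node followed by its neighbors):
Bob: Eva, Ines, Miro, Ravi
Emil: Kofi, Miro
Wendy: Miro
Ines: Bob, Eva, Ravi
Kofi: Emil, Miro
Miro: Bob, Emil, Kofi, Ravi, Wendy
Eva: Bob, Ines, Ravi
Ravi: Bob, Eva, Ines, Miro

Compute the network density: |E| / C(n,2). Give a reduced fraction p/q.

3/7

There are 12 edges and 8 nodes, so the maximum possible is C(8,2) = 28.
Density = 12/28 = 3/7.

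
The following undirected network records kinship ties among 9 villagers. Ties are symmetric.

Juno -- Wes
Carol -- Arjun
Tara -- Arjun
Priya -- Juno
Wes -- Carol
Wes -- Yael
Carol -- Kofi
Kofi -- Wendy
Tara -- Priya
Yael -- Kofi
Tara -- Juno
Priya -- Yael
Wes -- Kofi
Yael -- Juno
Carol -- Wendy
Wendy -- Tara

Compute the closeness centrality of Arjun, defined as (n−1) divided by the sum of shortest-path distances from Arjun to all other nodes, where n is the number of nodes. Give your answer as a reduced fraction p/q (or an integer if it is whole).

8/15

Distances from Arjun: Carol:1, Juno:2, Kofi:2, Priya:2, Tara:1, Wendy:2, Wes:2, Yael:3. Sum = 15.
n = 9, so closeness = 8/15.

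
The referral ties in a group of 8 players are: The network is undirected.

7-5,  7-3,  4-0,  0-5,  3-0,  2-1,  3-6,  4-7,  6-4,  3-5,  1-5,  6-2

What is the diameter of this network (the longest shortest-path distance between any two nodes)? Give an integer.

3

Eccentricity of each node (its greatest distance to any other): 0:3, 1:3, 2:3, 3:2, 4:3, 5:2, 6:2, 7:3.
The maximum eccentricity is 3, realized for instance by the pair 1–4 via 1 – 2 – 6 – 4. So the diameter is 3.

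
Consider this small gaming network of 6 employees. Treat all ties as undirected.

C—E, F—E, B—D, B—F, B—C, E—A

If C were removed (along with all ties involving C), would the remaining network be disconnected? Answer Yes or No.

No

Even without C, every remaining node can still reach every other (the residual graph is connected), so C is not a cut vertex.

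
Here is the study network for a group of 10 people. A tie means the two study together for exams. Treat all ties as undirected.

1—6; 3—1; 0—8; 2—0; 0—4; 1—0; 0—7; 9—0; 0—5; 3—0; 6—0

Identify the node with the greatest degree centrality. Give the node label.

0

Degrees — 0:9, 1:3, 2:1, 3:2, 4:1, 5:1, 6:2, 7:1, 8:1, 9:1.
The maximum is 9, attained only by 0.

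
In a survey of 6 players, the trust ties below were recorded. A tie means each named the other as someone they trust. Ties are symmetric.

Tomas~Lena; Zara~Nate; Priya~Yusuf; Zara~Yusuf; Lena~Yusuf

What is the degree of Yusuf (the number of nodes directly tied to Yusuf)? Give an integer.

3

Yusuf is directly tied to Lena, Priya, and Zara. That is 3 neighbors, so the degree of Yusuf is 3.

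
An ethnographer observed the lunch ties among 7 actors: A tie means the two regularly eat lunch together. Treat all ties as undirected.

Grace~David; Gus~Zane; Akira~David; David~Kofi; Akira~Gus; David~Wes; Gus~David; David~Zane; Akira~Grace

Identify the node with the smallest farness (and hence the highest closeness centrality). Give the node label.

Farness (sum of distances to all others) for each node — Akira:9, David:6, Grace:10, Gus:9, Kofi:11, Wes:11, Zane:10.
The smallest farness is 6, for David, so David has the highest closeness.

David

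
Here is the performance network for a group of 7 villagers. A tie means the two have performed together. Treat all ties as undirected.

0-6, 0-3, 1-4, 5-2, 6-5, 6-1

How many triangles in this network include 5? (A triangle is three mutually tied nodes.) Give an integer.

5's neighbors are 2 and 6, but none of them are tied to each other, so no triangle contains 5.

0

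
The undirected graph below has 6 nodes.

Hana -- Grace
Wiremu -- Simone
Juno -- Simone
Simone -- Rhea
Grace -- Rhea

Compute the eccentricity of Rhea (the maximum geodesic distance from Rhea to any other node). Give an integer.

2

Distances from Rhea: Grace:1, Hana:2, Juno:2, Simone:1, Wiremu:2.
The largest is 2 (to Hana, Wiremu, and Juno), so the eccentricity of Rhea is 2.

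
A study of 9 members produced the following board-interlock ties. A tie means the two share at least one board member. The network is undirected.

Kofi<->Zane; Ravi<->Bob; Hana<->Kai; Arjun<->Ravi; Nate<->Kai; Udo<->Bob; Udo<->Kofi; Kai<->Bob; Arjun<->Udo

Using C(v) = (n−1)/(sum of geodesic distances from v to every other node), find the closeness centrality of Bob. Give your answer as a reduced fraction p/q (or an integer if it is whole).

Distances from Bob: Arjun:2, Hana:2, Kai:1, Kofi:2, Nate:2, Ravi:1, Udo:1, Zane:3. Sum = 14.
n = 9, so closeness = 8/14 = 4/7.

4/7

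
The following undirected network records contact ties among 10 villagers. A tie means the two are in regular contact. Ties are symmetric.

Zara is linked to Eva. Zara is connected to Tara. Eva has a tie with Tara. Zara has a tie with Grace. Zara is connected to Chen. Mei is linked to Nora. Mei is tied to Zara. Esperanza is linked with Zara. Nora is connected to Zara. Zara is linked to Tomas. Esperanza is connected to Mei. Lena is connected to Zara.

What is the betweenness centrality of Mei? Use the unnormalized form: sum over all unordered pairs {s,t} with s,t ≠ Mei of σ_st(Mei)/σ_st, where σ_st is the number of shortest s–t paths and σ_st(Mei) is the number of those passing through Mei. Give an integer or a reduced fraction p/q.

1/2

Pairs whose geodesics pass through Mei — Esperanza–Nora: 1/2.
All other pairs contribute 0.
Summing the contributions gives betweenness(Mei) = 1/2.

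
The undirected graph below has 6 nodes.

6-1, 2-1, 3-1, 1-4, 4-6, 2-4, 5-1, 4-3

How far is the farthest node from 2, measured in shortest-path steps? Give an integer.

2

Distances from 2: 1:1, 3:2, 4:1, 5:2, 6:2.
The largest is 2 (to 6, 5, and 3), so the eccentricity of 2 is 2.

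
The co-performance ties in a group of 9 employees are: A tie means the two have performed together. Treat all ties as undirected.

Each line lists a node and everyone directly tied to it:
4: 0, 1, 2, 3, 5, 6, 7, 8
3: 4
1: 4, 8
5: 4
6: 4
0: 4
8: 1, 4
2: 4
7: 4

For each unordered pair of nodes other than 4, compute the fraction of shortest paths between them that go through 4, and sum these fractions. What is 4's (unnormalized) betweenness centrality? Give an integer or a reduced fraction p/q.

Pairs whose geodesics pass through 4 — 1–3: 1; 1–5: 1; 1–6: 1; 1–0: 1; 1–2: 1; 1–7: 1; 3–5: 1; 3–6: 1; 3–8: 1; 3–0: 1; 3–2: 1; 3–7: 1; 5–6: 1; 5–8: 1 … (+13 more pairs).
All other pairs contribute 0.
Summing the contributions gives betweenness(4) = 27.

27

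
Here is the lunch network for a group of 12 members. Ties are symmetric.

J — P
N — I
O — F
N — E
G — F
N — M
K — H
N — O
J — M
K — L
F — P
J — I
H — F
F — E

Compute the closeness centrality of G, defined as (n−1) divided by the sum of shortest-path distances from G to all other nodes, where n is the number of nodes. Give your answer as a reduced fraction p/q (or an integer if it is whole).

Distances from G: E:2, F:1, H:2, I:4, J:3, K:3, L:4, M:4, N:3, O:2, P:2. Sum = 30.
n = 12, so closeness = 11/30.

11/30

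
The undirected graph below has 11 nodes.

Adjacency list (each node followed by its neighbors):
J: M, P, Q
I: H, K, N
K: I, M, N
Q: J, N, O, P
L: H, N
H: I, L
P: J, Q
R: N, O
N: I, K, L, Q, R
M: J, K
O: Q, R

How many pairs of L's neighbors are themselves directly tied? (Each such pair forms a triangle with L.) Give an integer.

0

L's neighbors are H and N, but none of them are tied to each other, so no triangle contains L.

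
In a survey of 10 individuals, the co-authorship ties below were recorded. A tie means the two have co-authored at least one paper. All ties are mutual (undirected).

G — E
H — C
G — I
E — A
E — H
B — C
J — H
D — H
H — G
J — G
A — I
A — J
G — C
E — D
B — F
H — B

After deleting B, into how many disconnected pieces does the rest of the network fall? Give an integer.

Without B, the remaining ties split the others into: {A, C, D, E, G, H, I, J}; {F}.
That's 2 separate components.

2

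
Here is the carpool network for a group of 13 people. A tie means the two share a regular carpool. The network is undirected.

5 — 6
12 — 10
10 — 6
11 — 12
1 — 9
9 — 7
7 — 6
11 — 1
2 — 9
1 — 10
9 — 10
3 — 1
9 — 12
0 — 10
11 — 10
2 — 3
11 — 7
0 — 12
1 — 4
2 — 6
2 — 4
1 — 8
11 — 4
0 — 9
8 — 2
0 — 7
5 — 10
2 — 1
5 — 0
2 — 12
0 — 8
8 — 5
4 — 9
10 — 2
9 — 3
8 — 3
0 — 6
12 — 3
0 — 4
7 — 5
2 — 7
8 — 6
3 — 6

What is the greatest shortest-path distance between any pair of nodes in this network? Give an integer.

2

Eccentricity of each node (its greatest distance to any other): 0:2, 1:2, 2:2, 3:2, 4:2, 5:2, 6:2, 7:2, 8:2, 9:2, 10:2, 11:2, 12:2.
The maximum eccentricity is 2, realized for instance by the pair 2–0 via 2 – 10 – 0. So the diameter is 2.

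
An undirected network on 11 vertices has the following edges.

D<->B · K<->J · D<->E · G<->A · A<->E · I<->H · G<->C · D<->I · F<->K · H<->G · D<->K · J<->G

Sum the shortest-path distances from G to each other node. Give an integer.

20

Distances from G: A:1, B:4, C:1, D:3, E:2, F:3, H:1, I:2, J:1, K:2.
Sum = 1 + 4 + 1 + 3 + 2 + 3 + 1 + 2 + 1 + 2 = 20.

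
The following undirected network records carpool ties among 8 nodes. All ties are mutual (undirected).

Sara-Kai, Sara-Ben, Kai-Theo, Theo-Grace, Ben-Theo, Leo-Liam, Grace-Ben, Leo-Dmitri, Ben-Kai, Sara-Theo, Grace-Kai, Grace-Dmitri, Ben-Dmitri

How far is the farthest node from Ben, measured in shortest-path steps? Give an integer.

3

Distances from Ben: Dmitri:1, Grace:1, Kai:1, Leo:2, Liam:3, Sara:1, Theo:1.
The largest is 3 (to Liam), so the eccentricity of Ben is 3.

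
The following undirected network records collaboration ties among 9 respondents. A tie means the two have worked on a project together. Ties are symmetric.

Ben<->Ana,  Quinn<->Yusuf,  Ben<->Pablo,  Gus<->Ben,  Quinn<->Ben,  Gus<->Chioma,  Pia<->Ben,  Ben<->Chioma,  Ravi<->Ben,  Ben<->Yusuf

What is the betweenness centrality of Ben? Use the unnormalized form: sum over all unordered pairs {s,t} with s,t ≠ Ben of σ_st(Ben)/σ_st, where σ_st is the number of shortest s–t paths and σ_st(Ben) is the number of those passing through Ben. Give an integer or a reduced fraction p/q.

26

Pairs whose geodesics pass through Ben — Ana–Gus: 1; Ana–Pablo: 1; Ana–Ravi: 1; Ana–Pia: 1; Ana–Yusuf: 1; Ana–Chioma: 1; Ana–Quinn: 1; Gus–Pablo: 1; Gus–Ravi: 1; Gus–Pia: 1; Gus–Yusuf: 1; Gus–Quinn: 1; Pablo–Ravi: 1; Pablo–Pia: 1 … (+12 more pairs).
All other pairs contribute 0.
Summing the contributions gives betweenness(Ben) = 26.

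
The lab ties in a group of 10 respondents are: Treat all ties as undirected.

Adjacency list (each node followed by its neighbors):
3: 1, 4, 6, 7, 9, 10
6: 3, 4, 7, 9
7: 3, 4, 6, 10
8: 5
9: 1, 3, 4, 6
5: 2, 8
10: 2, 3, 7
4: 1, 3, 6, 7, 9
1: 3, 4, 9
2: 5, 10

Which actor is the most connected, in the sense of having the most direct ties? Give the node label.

3

Degrees — 1:3, 2:2, 3:6, 4:5, 5:2, 6:4, 7:4, 8:1, 9:4, 10:3.
The maximum is 6, attained only by 3.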